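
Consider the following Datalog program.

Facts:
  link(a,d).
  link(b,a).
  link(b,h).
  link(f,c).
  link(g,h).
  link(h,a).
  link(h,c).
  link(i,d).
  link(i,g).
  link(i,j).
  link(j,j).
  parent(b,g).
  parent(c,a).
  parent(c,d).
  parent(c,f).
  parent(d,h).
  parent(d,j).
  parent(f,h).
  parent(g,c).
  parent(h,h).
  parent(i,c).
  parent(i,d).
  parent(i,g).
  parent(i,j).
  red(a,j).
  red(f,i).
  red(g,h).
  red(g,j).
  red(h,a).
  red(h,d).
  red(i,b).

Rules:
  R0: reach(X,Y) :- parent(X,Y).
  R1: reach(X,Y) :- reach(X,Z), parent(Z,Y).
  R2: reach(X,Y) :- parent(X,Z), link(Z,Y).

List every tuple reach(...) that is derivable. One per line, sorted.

round 1: derive reach(b,g) via R0 from parent(b,g)
round 1: derive reach(c,a) via R0 from parent(c,a)
round 1: derive reach(c,d) via R0 from parent(c,d)
round 1: derive reach(c,f) via R0 from parent(c,f)
round 1: derive reach(d,h) via R0 from parent(d,h)
round 1: derive reach(d,j) via R0 from parent(d,j)
round 1: derive reach(f,h) via R0 from parent(f,h)
round 1: derive reach(g,c) via R0 from parent(g,c)
round 1: derive reach(h,h) via R0 from parent(h,h)
round 1: derive reach(i,c) via R0 from parent(i,c)
round 1: derive reach(i,d) via R0 from parent(i,d)
round 1: derive reach(i,g) via R0 from parent(i,g)
round 1: derive reach(i,j) via R0 from parent(i,j)
round 1: derive reach(b,h) via R2 from parent(b,g), link(g,h)
round 1: derive reach(c,c) via R2 from parent(c,f), link(f,c)
round 1: derive reach(d,a) via R2 from parent(d,h), link(h,a)
round 1: derive reach(d,c) via R2 from parent(d,h), link(h,c)
round 1: derive reach(f,a) via R2 from parent(f,h), link(h,a)
round 1: derive reach(f,c) via R2 from parent(f,h), link(h,c)
round 1: derive reach(h,a) via R2 from parent(h,h), link(h,a)
round 1: derive reach(h,c) via R2 from parent(h,h), link(h,c)
round 1: derive reach(i,h) via R2 from parent(i,g), link(g,h)
round 2: derive reach(b,c) via R1 from reach(b,g), parent(g,c)
round 2: derive reach(c,h) via R1 from reach(c,d), parent(d,h)
round 2: derive reach(c,j) via R1 from reach(c,d), parent(d,j)
round 2: derive reach(d,d) via R1 from reach(d,c), parent(c,d)
round 2: derive reach(d,f) via R1 from reach(d,c), parent(c,f)
round 2: derive reach(f,d) via R1 from reach(f,c), parent(c,d)
round 2: derive reach(f,f) via R1 from reach(f,c), parent(c,f)
round 2: derive reach(g,a) via R1 from reach(g,c), parent(c,a)
round 2: derive reach(g,d) via R1 from reach(g,c), parent(c,d)
round 2: derive reach(g,f) via R1 from reach(g,c), parent(c,f)
round 2: derive reach(h,d) via R1 from reach(h,c), parent(c,d)
round 2: derive reach(h,f) via R1 from reach(h,c), parent(c,f)
round 2: derive reach(i,a) via R1 from reach(i,c), parent(c,a)
round 2: derive reach(i,f) via R1 from reach(i,c), parent(c,f)
round 3: derive reach(b,a) via R1 from reach(b,c), parent(c,a)
round 3: derive reach(b,d) via R1 from reach(b,c), parent(c,d)
round 3: derive reach(b,f) via R1 from reach(b,c), parent(c,f)
round 3: derive reach(f,j) via R1 from reach(f,d), parent(d,j)
round 3: derive reach(g,h) via R1 from reach(g,d), parent(d,h)
round 3: derive reach(g,j) via R1 from reach(g,d), parent(d,j)
round 3: derive reach(h,j) via R1 from reach(h,d), parent(d,j)
round 4: derive reach(b,j) via R1 from reach(b,d), parent(d,j)

reach(b,a)
reach(b,c)
reach(b,d)
reach(b,f)
reach(b,g)
reach(b,h)
reach(b,j)
reach(c,a)
reach(c,c)
reach(c,d)
reach(c,f)
reach(c,h)
reach(c,j)
reach(d,a)
reach(d,c)
reach(d,d)
reach(d,f)
reach(d,h)
reach(d,j)
reach(f,a)
reach(f,c)
reach(f,d)
reach(f,f)
reach(f,h)
reach(f,j)
reach(g,a)
reach(g,c)
reach(g,d)
reach(g,f)
reach(g,h)
reach(g,j)
reach(h,a)
reach(h,c)
reach(h,d)
reach(h,f)
reach(h,h)
reach(h,j)
reach(i,a)
reach(i,c)
reach(i,d)
reach(i,f)
reach(i,g)
reach(i,h)
reach(i,j)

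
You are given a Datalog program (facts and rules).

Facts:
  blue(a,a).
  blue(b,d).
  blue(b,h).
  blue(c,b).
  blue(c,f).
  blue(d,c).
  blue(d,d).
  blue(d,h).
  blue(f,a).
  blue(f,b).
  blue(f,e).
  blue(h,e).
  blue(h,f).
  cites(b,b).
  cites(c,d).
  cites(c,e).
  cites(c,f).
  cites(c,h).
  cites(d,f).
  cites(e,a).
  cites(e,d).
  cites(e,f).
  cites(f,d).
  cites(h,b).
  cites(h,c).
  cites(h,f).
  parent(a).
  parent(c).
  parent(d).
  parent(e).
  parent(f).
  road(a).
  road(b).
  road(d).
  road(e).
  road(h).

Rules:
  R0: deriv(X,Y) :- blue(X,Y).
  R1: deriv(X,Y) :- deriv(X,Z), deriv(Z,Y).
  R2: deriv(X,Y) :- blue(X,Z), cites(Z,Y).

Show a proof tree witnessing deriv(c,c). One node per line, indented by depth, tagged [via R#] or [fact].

deriv(c,c)  [via R1]
  deriv(c,b)  [via R0]
    blue(c,b)  [fact]
  deriv(b,c)  [via R2]
    blue(b,h)  [fact]
    cites(h,c)  [fact]

round 1: derive deriv(a,a) via R0 from blue(a,a)
round 1: derive deriv(b,d) via R0 from blue(b,d)
round 1: derive deriv(b,h) via R0 from blue(b,h)
round 1: derive deriv(c,b) via R0 from blue(c,b)
round 1: derive deriv(c,f) via R0 from blue(c,f)
round 1: derive deriv(d,c) via R0 from blue(d,c)
round 1: derive deriv(d,d) via R0 from blue(d,d)
round 1: derive deriv(d,h) via R0 from blue(d,h)
round 1: derive deriv(f,a) via R0 from blue(f,a)
round 1: derive deriv(f,b) via R0 from blue(f,b)
round 1: derive deriv(f,e) via R0 from blue(f,e)
round 1: derive deriv(h,e) via R0 from blue(h,e)
round 1: derive deriv(h,f) via R0 from blue(h,f)
round 1: derive deriv(b,b) via R2 from blue(b,h), cites(h,b)
round 1: derive deriv(b,c) via R2 from blue(b,h), cites(h,c)
round 1: derive deriv(b,f) via R2 from blue(b,d), cites(d,f)
round 1: derive deriv(c,d) via R2 from blue(c,f), cites(f,d)
round 1: derive deriv(d,b) via R2 from blue(d,h), cites(h,b)
round 1: derive deriv(d,e) via R2 from blue(d,c), cites(c,e)
round 1: derive deriv(d,f) via R2 from blue(d,c), cites(c,f)
round 1: derive deriv(f,d) via R2 from blue(f,e), cites(e,d)
round 1: derive deriv(f,f) via R2 from blue(f,e), cites(e,f)
round 1: derive deriv(h,a) via R2 from blue(h,e), cites(e,a)
round 1: derive deriv(h,d) via R2 from blue(h,e), cites(e,d)
round 2: derive deriv(b,a) via R1 from deriv(b,f), deriv(f,a)
round 2: derive deriv(b,e) via R1 from deriv(b,d), deriv(d,e)
round 2: derive deriv(c,a) via R1 from deriv(c,f), deriv(f,a)
round 2: derive deriv(c,c) via R1 from deriv(c,b), deriv(b,c)
round 2: derive deriv(c,e) via R1 from deriv(c,d), deriv(d,e)
round 2: derive deriv(c,h) via R1 from deriv(c,b), deriv(b,h)
round 2: derive deriv(d,a) via R1 from deriv(d,f), deriv(f,a)
round 2: derive deriv(f,c) via R1 from deriv(f,b), deriv(b,c)
round 2: derive deriv(f,h) via R1 from deriv(f,b), deriv(b,h)
round 2: derive deriv(h,b) via R1 from deriv(h,d), deriv(d,b)
round 2: derive deriv(h,c) via R1 from deriv(h,d), deriv(d,c)
round 2: derive deriv(h,h) via R1 from deriv(h,d), deriv(d,h)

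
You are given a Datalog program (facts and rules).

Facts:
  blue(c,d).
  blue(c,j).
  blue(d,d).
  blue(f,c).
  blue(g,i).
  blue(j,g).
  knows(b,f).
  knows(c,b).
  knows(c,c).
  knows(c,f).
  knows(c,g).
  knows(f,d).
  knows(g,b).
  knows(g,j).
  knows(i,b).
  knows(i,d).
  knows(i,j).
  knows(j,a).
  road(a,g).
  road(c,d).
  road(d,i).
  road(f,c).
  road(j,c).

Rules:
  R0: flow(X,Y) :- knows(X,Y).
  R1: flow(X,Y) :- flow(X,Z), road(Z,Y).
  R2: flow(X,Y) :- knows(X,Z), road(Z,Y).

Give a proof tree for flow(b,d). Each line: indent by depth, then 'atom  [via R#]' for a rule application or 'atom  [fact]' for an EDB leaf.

flow(b,d)  [via R1]
  flow(b,c)  [via R2]
    knows(b,f)  [fact]
    road(f,c)  [fact]
  road(c,d)  [fact]

round 1: derive flow(b,f) via R0 from knows(b,f)
round 1: derive flow(c,b) via R0 from knows(c,b)
round 1: derive flow(c,c) via R0 from knows(c,c)
round 1: derive flow(c,f) via R0 from knows(c,f)
round 1: derive flow(c,g) via R0 from knows(c,g)
round 1: derive flow(f,d) via R0 from knows(f,d)
round 1: derive flow(g,b) via R0 from knows(g,b)
round 1: derive flow(g,j) via R0 from knows(g,j)
round 1: derive flow(i,b) via R0 from knows(i,b)
round 1: derive flow(i,d) via R0 from knows(i,d)
round 1: derive flow(i,j) via R0 from knows(i,j)
round 1: derive flow(j,a) via R0 from knows(j,a)
round 1: derive flow(b,c) via R2 from knows(b,f), road(f,c)
round 1: derive flow(c,d) via R2 from knows(c,c), road(c,d)
round 1: derive flow(f,i) via R2 from knows(f,d), road(d,i)
round 1: derive flow(g,c) via R2 from knows(g,j), road(j,c)
round 1: derive flow(i,c) via R2 from knows(i,j), road(j,c)
round 1: derive flow(i,i) via R2 from knows(i,d), road(d,i)
round 1: derive flow(j,g) via R2 from knows(j,a), road(a,g)
round 2: derive flow(b,d) via R1 from flow(b,c), road(c,d)
round 2: derive flow(c,i) via R1 from flow(c,d), road(d,i)
round 2: derive flow(g,d) via R1 from flow(g,c), road(c,d)
round 3: derive flow(b,i) via R1 from flow(b,d), road(d,i)
round 3: derive flow(g,i) via R1 from flow(g,d), road(d,i)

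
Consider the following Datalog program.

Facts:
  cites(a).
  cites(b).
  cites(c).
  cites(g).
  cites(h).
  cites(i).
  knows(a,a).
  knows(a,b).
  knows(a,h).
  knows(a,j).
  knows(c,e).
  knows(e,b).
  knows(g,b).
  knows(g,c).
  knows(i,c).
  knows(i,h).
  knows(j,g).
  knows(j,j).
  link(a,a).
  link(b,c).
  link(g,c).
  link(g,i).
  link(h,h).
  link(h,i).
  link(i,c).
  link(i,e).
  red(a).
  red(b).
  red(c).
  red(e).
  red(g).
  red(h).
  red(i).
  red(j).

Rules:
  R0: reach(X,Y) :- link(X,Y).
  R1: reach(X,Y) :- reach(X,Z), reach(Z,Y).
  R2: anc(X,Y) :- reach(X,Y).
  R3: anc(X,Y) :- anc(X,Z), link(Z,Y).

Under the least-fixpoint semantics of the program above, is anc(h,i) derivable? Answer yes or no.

yes

round 1: derive reach(a,a) via R0 from link(a,a)
round 1: derive reach(b,c) via R0 from link(b,c)
round 1: derive reach(g,c) via R0 from link(g,c)
round 1: derive reach(g,i) via R0 from link(g,i)
round 1: derive reach(h,h) via R0 from link(h,h)
round 1: derive reach(h,i) via R0 from link(h,i)
round 1: derive reach(i,c) via R0 from link(i,c)
round 1: derive reach(i,e) via R0 from link(i,e)
round 2: derive reach(g,e) via R1 from reach(g,i), reach(i,e)
round 2: derive reach(h,c) via R1 from reach(h,i), reach(i,c)
round 2: derive reach(h,e) via R1 from reach(h,i), reach(i,e)
round 2: derive anc(a,a) via R2 from reach(a,a)
round 2: derive anc(b,c) via R2 from reach(b,c)
round 2: derive anc(g,c) via R2 from reach(g,c)
round 2: derive anc(g,i) via R2 from reach(g,i)
round 2: derive anc(h,h) via R2 from reach(h,h)
round 2: derive anc(h,i) via R2 from reach(h,i)
round 2: derive anc(i,c) via R2 from reach(i,c)
round 2: derive anc(i,e) via R2 from reach(i,e)
round 3: derive anc(g,e) via R2 from reach(g,e)
round 3: derive anc(h,c) via R2 from reach(h,c)
round 3: derive anc(h,e) via R2 from reach(h,e)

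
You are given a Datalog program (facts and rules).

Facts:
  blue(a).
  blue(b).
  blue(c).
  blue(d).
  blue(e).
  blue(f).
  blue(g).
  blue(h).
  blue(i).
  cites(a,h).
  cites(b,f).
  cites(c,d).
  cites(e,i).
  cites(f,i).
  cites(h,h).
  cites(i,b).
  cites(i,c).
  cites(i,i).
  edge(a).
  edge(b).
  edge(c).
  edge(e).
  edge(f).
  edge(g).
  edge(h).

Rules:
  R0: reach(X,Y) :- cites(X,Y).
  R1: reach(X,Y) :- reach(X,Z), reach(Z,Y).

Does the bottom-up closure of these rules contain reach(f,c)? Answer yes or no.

yes

round 1: derive reach(a,h) via R0 from cites(a,h)
round 1: derive reach(b,f) via R0 from cites(b,f)
round 1: derive reach(c,d) via R0 from cites(c,d)
round 1: derive reach(e,i) via R0 from cites(e,i)
round 1: derive reach(f,i) via R0 from cites(f,i)
round 1: derive reach(h,h) via R0 from cites(h,h)
round 1: derive reach(i,b) via R0 from cites(i,b)
round 1: derive reach(i,c) via R0 from cites(i,c)
round 1: derive reach(i,i) via R0 from cites(i,i)
round 2: derive reach(b,i) via R1 from reach(b,f), reach(f,i)
round 2: derive reach(e,b) via R1 from reach(e,i), reach(i,b)
round 2: derive reach(e,c) via R1 from reach(e,i), reach(i,c)
round 2: derive reach(f,b) via R1 from reach(f,i), reach(i,b)
round 2: derive reach(f,c) via R1 from reach(f,i), reach(i,c)
round 2: derive reach(i,d) via R1 from reach(i,c), reach(c,d)
round 2: derive reach(i,f) via R1 from reach(i,b), reach(b,f)
round 3: derive reach(b,b) via R1 from reach(b,f), reach(f,b)
round 3: derive reach(b,c) via R1 from reach(b,f), reach(f,c)
round 3: derive reach(b,d) via R1 from reach(b,i), reach(i,d)
round 3: derive reach(e,d) via R1 from reach(e,c), reach(c,d)
round 3: derive reach(e,f) via R1 from reach(e,b), reach(b,f)
round 3: derive reach(f,d) via R1 from reach(f,c), reach(c,d)
round 3: derive reach(f,f) via R1 from reach(f,b), reach(b,f)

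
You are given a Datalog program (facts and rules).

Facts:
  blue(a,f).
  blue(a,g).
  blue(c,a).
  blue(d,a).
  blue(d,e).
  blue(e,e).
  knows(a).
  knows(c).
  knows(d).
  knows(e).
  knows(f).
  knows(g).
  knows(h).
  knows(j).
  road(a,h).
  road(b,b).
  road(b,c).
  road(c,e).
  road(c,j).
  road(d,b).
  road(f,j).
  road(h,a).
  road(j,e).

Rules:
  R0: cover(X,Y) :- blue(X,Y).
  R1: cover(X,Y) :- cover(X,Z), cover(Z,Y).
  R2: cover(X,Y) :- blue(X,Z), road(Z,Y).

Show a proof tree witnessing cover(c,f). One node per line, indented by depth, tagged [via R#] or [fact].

cover(c,f)  [via R1]
  cover(c,a)  [via R0]
    blue(c,a)  [fact]
  cover(a,f)  [via R0]
    blue(a,f)  [fact]

round 1: derive cover(a,f) via R0 from blue(a,f)
round 1: derive cover(a,g) via R0 from blue(a,g)
round 1: derive cover(c,a) via R0 from blue(c,a)
round 1: derive cover(d,a) via R0 from blue(d,a)
round 1: derive cover(d,e) via R0 from blue(d,e)
round 1: derive cover(e,e) via R0 from blue(e,e)
round 1: derive cover(a,j) via R2 from blue(a,f), road(f,j)
round 1: derive cover(c,h) via R2 from blue(c,a), road(a,h)
round 1: derive cover(d,h) via R2 from blue(d,a), road(a,h)
round 2: derive cover(c,f) via R1 from cover(c,a), cover(a,f)
round 2: derive cover(c,g) via R1 from cover(c,a), cover(a,g)
round 2: derive cover(c,j) via R1 from cover(c,a), cover(a,j)
round 2: derive cover(d,f) via R1 from cover(d,a), cover(a,f)
round 2: derive cover(d,g) via R1 from cover(d,a), cover(a,g)
round 2: derive cover(d,j) via R1 from cover(d,a), cover(a,j)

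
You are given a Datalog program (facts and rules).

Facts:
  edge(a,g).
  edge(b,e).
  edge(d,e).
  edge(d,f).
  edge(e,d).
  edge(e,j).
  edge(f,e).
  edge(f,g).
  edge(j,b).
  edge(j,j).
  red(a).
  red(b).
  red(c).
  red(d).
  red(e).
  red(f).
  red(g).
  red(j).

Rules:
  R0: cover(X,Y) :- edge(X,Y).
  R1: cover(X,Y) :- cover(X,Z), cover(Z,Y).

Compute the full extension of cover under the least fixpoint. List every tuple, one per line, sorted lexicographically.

round 1: derive cover(a,g) via R0 from edge(a,g)
round 1: derive cover(b,e) via R0 from edge(b,e)
round 1: derive cover(d,e) via R0 from edge(d,e)
round 1: derive cover(d,f) via R0 from edge(d,f)
round 1: derive cover(e,d) via R0 from edge(e,d)
round 1: derive cover(e,j) via R0 from edge(e,j)
round 1: derive cover(f,e) via R0 from edge(f,e)
round 1: derive cover(f,g) via R0 from edge(f,g)
round 1: derive cover(j,b) via R0 from edge(j,b)
round 1: derive cover(j,j) via R0 from edge(j,j)
round 2: derive cover(b,d) via R1 from cover(b,e), cover(e,d)
round 2: derive cover(b,j) via R1 from cover(b,e), cover(e,j)
round 2: derive cover(d,d) via R1 from cover(d,e), cover(e,d)
round 2: derive cover(d,g) via R1 from cover(d,f), cover(f,g)
round 2: derive cover(d,j) via R1 from cover(d,e), cover(e,j)
round 2: derive cover(e,b) via R1 from cover(e,j), cover(j,b)
round 2: derive cover(e,e) via R1 from cover(e,d), cover(d,e)
round 2: derive cover(e,f) via R1 from cover(e,d), cover(d,f)
round 2: derive cover(f,d) via R1 from cover(f,e), cover(e,d)
round 2: derive cover(f,j) via R1 from cover(f,e), cover(e,j)
round 2: derive cover(j,e) via R1 from cover(j,b), cover(b,e)
round 3: derive cover(b,b) via R1 from cover(b,e), cover(e,b)
round 3: derive cover(b,f) via R1 from cover(b,d), cover(d,f)
round 3: derive cover(b,g) via R1 from cover(b,d), cover(d,g)
round 3: derive cover(d,b) via R1 from cover(d,e), cover(e,b)
round 3: derive cover(e,g) via R1 from cover(e,d), cover(d,g)
round 3: derive cover(f,b) via R1 from cover(f,e), cover(e,b)
round 3: derive cover(f,f) via R1 from cover(f,d), cover(d,f)
round 3: derive cover(j,d) via R1 from cover(j,b), cover(b,d)
round 3: derive cover(j,f) via R1 from cover(j,e), cover(e,f)
round 4: derive cover(j,g) via R1 from cover(j,b), cover(b,g)

cover(a,g)
cover(b,b)
cover(b,d)
cover(b,e)
cover(b,f)
cover(b,g)
cover(b,j)
cover(d,b)
cover(d,d)
cover(d,e)
cover(d,f)
cover(d,g)
cover(d,j)
cover(e,b)
cover(e,d)
cover(e,e)
cover(e,f)
cover(e,g)
cover(e,j)
cover(f,b)
cover(f,d)
cover(f,e)
cover(f,f)
cover(f,g)
cover(f,j)
cover(j,b)
cover(j,d)
cover(j,e)
cover(j,f)
cover(j,g)
cover(j,j)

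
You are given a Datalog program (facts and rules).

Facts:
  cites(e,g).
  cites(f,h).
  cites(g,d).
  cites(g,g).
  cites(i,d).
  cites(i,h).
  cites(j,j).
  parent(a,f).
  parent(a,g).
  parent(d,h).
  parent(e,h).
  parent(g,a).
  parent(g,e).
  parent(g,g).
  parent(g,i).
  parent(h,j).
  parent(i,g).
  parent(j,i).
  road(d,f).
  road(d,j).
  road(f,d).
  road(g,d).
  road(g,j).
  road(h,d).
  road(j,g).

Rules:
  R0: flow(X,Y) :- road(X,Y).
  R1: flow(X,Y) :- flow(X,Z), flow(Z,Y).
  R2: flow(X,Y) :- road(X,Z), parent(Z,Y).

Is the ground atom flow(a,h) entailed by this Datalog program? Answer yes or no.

no

round 1: derive flow(d,f) via R0 from road(d,f)
round 1: derive flow(d,j) via R0 from road(d,j)
round 1: derive flow(f,d) via R0 from road(f,d)
round 1: derive flow(g,d) via R0 from road(g,d)
round 1: derive flow(g,j) via R0 from road(g,j)
round 1: derive flow(h,d) via R0 from road(h,d)
round 1: derive flow(j,g) via R0 from road(j,g)
round 1: derive flow(d,i) via R2 from road(d,j), parent(j,i)
round 1: derive flow(f,h) via R2 from road(f,d), parent(d,h)
round 1: derive flow(g,h) via R2 from road(g,d), parent(d,h)
round 1: derive flow(g,i) via R2 from road(g,j), parent(j,i)
round 1: derive flow(h,h) via R2 from road(h,d), parent(d,h)
round 1: derive flow(j,a) via R2 from road(j,g), parent(g,a)
round 1: derive flow(j,e) via R2 from road(j,g), parent(g,e)
round 1: derive flow(j,i) via R2 from road(j,g), parent(g,i)
round 2: derive flow(d,a) via R1 from flow(d,j), flow(j,a)
round 2: derive flow(d,d) via R1 from flow(d,f), flow(f,d)
round 2: derive flow(d,e) via R1 from flow(d,j), flow(j,e)
round 2: derive flow(d,g) via R1 from flow(d,j), flow(j,g)
round 2: derive flow(d,h) via R1 from flow(d,f), flow(f,h)
round 2: derive flow(f,f) via R1 from flow(f,d), flow(d,f)
round 2: derive flow(f,i) via R1 from flow(f,d), flow(d,i)
round 2: derive flow(f,j) via R1 from flow(f,d), flow(d,j)
round 2: derive flow(g,a) via R1 from flow(g,j), flow(j,a)
round 2: derive flow(g,e) via R1 from flow(g,j), flow(j,e)
round 2: derive flow(g,f) via R1 from flow(g,d), flow(d,f)
round 2: derive flow(g,g) via R1 from flow(g,j), flow(j,g)
round 2: derive flow(h,f) via R1 from flow(h,d), flow(d,f)
round 2: derive flow(h,i) via R1 from flow(h,d), flow(d,i)
round 2: derive flow(h,j) via R1 from flow(h,d), flow(d,j)
round 2: derive flow(j,d) via R1 from flow(j,g), flow(g,d)
round 2: derive flow(j,h) via R1 from flow(j,g), flow(g,h)
round 2: derive flow(j,j) via R1 from flow(j,g), flow(g,j)
round 3: derive flow(f,a) via R1 from flow(f,d), flow(d,a)
round 3: derive flow(f,e) via R1 from flow(f,d), flow(d,e)
round 3: derive flow(f,g) via R1 from flow(f,d), flow(d,g)
round 3: derive flow(h,a) via R1 from flow(h,d), flow(d,a)
round 3: derive flow(h,e) via R1 from flow(h,d), flow(d,e)
round 3: derive flow(h,g) via R1 from flow(h,d), flow(d,g)
round 3: derive flow(j,f) via R1 from flow(j,d), flow(d,f)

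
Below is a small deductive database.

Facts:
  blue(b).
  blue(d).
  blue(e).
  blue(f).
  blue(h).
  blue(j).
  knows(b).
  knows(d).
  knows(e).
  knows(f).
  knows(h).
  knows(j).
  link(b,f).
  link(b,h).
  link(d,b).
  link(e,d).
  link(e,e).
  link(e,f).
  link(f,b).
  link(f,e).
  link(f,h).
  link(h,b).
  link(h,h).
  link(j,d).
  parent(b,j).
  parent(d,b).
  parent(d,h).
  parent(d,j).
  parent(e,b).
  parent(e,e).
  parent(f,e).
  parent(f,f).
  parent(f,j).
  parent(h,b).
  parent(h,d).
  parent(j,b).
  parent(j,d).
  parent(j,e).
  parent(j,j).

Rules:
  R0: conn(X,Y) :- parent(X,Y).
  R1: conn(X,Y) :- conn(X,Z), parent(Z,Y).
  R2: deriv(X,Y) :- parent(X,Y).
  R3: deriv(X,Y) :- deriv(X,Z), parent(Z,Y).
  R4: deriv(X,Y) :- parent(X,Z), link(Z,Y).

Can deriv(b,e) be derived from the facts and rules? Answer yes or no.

yes

round 1: derive deriv(b,j) via R2 from parent(b,j)
round 1: derive deriv(d,b) via R2 from parent(d,b)
round 1: derive deriv(d,h) via R2 from parent(d,h)
round 1: derive deriv(d,j) via R2 from parent(d,j)
round 1: derive deriv(e,b) via R2 from parent(e,b)
round 1: derive deriv(e,e) via R2 from parent(e,e)
round 1: derive deriv(f,e) via R2 from parent(f,e)
round 1: derive deriv(f,f) via R2 from parent(f,f)
round 1: derive deriv(f,j) via R2 from parent(f,j)
round 1: derive deriv(h,b) via R2 from parent(h,b)
round 1: derive deriv(h,d) via R2 from parent(h,d)
round 1: derive deriv(j,b) via R2 from parent(j,b)
round 1: derive deriv(j,d) via R2 from parent(j,d)
round 1: derive deriv(j,e) via R2 from parent(j,e)
round 1: derive deriv(j,j) via R2 from parent(j,j)
round 1: derive deriv(b,d) via R4 from parent(b,j), link(j,d)
round 1: derive deriv(d,d) via R4 from parent(d,j), link(j,d)
round 1: derive deriv(d,f) via R4 from parent(d,b), link(b,f)
round 1: derive deriv(e,d) via R4 from parent(e,e), link(e,d)
round 1: derive deriv(e,f) via R4 from parent(e,b), link(b,f)
round 1: derive deriv(e,h) via R4 from parent(e,b), link(b,h)
round 1: derive deriv(f,b) via R4 from parent(f,f), link(f,b)
round 1: derive deriv(f,d) via R4 from parent(f,e), link(e,d)
round 1: derive deriv(f,h) via R4 from parent(f,f), link(f,h)
round 1: derive deriv(h,f) via R4 from parent(h,b), link(b,f)
round 1: derive deriv(h,h) via R4 from parent(h,b), link(b,h)
round 1: derive deriv(j,f) via R4 from parent(j,b), link(b,f)
round 1: derive deriv(j,h) via R4 from parent(j,b), link(b,h)
round 2: derive deriv(b,b) via R3 from deriv(b,d), parent(d,b)
round 2: derive deriv(b,e) via R3 from deriv(b,j), parent(j,e)
round 2: derive deriv(b,h) via R3 from deriv(b,d), parent(d,h)
round 2: derive deriv(d,e) via R3 from deriv(d,f), parent(f,e)
round 2: derive deriv(e,j) via R3 from deriv(e,b), parent(b,j)
round 2: derive deriv(h,e) via R3 from deriv(h,f), parent(f,e)
round 2: derive deriv(h,j) via R3 from deriv(h,b), parent(b,j)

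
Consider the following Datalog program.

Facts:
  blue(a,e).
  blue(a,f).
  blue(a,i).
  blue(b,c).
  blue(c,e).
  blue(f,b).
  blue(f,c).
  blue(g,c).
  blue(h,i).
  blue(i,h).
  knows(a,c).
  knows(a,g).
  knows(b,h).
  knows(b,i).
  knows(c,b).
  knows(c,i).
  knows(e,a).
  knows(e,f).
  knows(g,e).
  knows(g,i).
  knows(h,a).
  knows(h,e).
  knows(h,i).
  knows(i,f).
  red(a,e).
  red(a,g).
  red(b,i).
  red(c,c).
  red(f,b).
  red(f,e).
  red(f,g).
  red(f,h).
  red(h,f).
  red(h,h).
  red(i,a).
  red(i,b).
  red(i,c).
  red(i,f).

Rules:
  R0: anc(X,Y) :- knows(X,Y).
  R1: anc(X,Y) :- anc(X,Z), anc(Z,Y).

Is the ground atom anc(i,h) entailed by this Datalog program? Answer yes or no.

round 1: derive anc(a,c) via R0 from knows(a,c)
round 1: derive anc(a,g) via R0 from knows(a,g)
round 1: derive anc(b,h) via R0 from knows(b,h)
round 1: derive anc(b,i) via R0 from knows(b,i)
round 1: derive anc(c,b) via R0 from knows(c,b)
round 1: derive anc(c,i) via R0 from knows(c,i)
round 1: derive anc(e,a) via R0 from knows(e,a)
round 1: derive anc(e,f) via R0 from knows(e,f)
round 1: derive anc(g,e) via R0 from knows(g,e)
round 1: derive anc(g,i) via R0 from knows(g,i)
round 1: derive anc(h,a) via R0 from knows(h,a)
round 1: derive anc(h,e) via R0 from knows(h,e)
round 1: derive anc(h,i) via R0 from knows(h,i)
round 1: derive anc(i,f) via R0 from knows(i,f)
round 2: derive anc(a,b) via R1 from anc(a,c), anc(c,b)
round 2: derive anc(a,e) via R1 from anc(a,g), anc(g,e)
round 2: derive anc(a,i) via R1 from anc(a,c), anc(c,i)
round 2: derive anc(b,a) via R1 from anc(b,h), anc(h,a)
round 2: derive anc(b,e) via R1 from anc(b,h), anc(h,e)
round 2: derive anc(b,f) via R1 from anc(b,i), anc(i,f)
round 2: derive anc(c,f) via R1 from anc(c,i), anc(i,f)
round 2: derive anc(c,h) via R1 from anc(c,b), anc(b,h)
round 2: derive anc(e,c) via R1 from anc(e,a), anc(a,c)
round 2: derive anc(e,g) via R1 from anc(e,a), anc(a,g)
round 2: derive anc(g,a) via R1 from anc(g,e), anc(e,a)
round 2: derive anc(g,f) via R1 from anc(g,e), anc(e,f)
round 2: derive anc(h,c) via R1 from anc(h,a), anc(a,c)
round 2: derive anc(h,f) via R1 from anc(h,e), anc(e,f)
round 2: derive anc(h,g) via R1 from anc(h,a), anc(a,g)
round 3: derive anc(a,a) via R1 from anc(a,b), anc(b,a)
round 3: derive anc(a,f) via R1 from anc(a,b), anc(b,f)
round 3: derive anc(a,h) via R1 from anc(a,b), anc(b,h)
round 3: derive anc(b,b) via R1 from anc(b,a), anc(a,b)
round 3: derive anc(b,c) via R1 from anc(b,a), anc(a,c)
round 3: derive anc(b,g) via R1 from anc(b,a), anc(a,g)
round 3: derive anc(c,a) via R1 from anc(c,b), anc(b,a)
round 3: derive anc(c,c) via R1 from anc(c,h), anc(h,c)
round 3: derive anc(c,e) via R1 from anc(c,b), anc(b,e)
round 3: derive anc(c,g) via R1 from anc(c,h), anc(h,g)
round 3: derive anc(e,b) via R1 from anc(e,a), anc(a,b)
round 3: derive anc(e,e) via R1 from anc(e,a), anc(a,e)
round 3: derive anc(e,h) via R1 from anc(e,c), anc(c,h)
round 3: derive anc(e,i) via R1 from anc(e,a), anc(a,i)
round 3: derive anc(g,b) via R1 from anc(g,a), anc(a,b)
round 3: derive anc(g,c) via R1 from anc(g,a), anc(a,c)
round 3: derive anc(g,g) via R1 from anc(g,a), anc(a,g)
round 3: derive anc(h,b) via R1 from anc(h,a), anc(a,b)
round 3: derive anc(h,h) via R1 from anc(h,c), anc(c,h)
round 4: derive anc(g,h) via R1 from anc(g,a), anc(a,h)

no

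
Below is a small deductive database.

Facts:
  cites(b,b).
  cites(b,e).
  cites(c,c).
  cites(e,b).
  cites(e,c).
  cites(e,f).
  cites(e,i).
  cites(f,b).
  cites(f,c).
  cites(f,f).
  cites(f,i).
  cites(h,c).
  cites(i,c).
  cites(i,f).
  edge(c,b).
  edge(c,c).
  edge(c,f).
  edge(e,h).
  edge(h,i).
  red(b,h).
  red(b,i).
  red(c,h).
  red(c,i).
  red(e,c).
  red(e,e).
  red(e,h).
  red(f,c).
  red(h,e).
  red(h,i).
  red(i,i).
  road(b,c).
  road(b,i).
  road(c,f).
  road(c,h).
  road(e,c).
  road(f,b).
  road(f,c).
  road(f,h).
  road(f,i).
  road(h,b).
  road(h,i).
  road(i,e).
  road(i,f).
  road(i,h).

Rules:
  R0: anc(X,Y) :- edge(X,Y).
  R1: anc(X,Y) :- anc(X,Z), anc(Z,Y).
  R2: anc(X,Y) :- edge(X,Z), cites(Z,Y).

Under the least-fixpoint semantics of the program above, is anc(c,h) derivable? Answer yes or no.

round 1: derive anc(c,b) via R0 from edge(c,b)
round 1: derive anc(c,c) via R0 from edge(c,c)
round 1: derive anc(c,f) via R0 from edge(c,f)
round 1: derive anc(e,h) via R0 from edge(e,h)
round 1: derive anc(h,i) via R0 from edge(h,i)
round 1: derive anc(c,e) via R2 from edge(c,b), cites(b,e)
round 1: derive anc(c,i) via R2 from edge(c,f), cites(f,i)
round 1: derive anc(e,c) via R2 from edge(e,h), cites(h,c)
round 1: derive anc(h,c) via R2 from edge(h,i), cites(i,c)
round 1: derive anc(h,f) via R2 from edge(h,i), cites(i,f)
round 2: derive anc(c,h) via R1 from anc(c,e), anc(e,h)
round 2: derive anc(e,b) via R1 from anc(e,c), anc(c,b)
round 2: derive anc(e,e) via R1 from anc(e,c), anc(c,e)
round 2: derive anc(e,f) via R1 from anc(e,c), anc(c,f)
round 2: derive anc(e,i) via R1 from anc(e,c), anc(c,i)
round 2: derive anc(h,b) via R1 from anc(h,c), anc(c,b)
round 2: derive anc(h,e) via R1 from anc(h,c), anc(c,e)
round 3: derive anc(h,h) via R1 from anc(h,c), anc(c,h)

yes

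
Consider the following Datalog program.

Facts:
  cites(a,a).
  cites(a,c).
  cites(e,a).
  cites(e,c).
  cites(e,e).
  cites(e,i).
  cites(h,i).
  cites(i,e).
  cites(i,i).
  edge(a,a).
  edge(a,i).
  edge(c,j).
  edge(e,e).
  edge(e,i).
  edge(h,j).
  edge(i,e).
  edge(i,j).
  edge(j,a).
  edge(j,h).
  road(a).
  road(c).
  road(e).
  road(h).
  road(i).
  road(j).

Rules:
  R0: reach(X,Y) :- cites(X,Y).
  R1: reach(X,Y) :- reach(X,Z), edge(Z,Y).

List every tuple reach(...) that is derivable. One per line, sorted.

round 1: derive reach(a,a) via R0 from cites(a,a)
round 1: derive reach(a,c) via R0 from cites(a,c)
round 1: derive reach(e,a) via R0 from cites(e,a)
round 1: derive reach(e,c) via R0 from cites(e,c)
round 1: derive reach(e,e) via R0 from cites(e,e)
round 1: derive reach(e,i) via R0 from cites(e,i)
round 1: derive reach(h,i) via R0 from cites(h,i)
round 1: derive reach(i,e) via R0 from cites(i,e)
round 1: derive reach(i,i) via R0 from cites(i,i)
round 2: derive reach(a,i) via R1 from reach(a,a), edge(a,i)
round 2: derive reach(a,j) via R1 from reach(a,c), edge(c,j)
round 2: derive reach(e,j) via R1 from reach(e,c), edge(c,j)
round 2: derive reach(h,e) via R1 from reach(h,i), edge(i,e)
round 2: derive reach(h,j) via R1 from reach(h,i), edge(i,j)
round 2: derive reach(i,j) via R1 from reach(i,i), edge(i,j)
round 3: derive reach(a,e) via R1 from reach(a,i), edge(i,e)
round 3: derive reach(a,h) via R1 from reach(a,j), edge(j,h)
round 3: derive reach(e,h) via R1 from reach(e,j), edge(j,h)
round 3: derive reach(h,a) via R1 from reach(h,j), edge(j,a)
round 3: derive reach(h,h) via R1 from reach(h,j), edge(j,h)
round 3: derive reach(i,a) via R1 from reach(i,j), edge(j,a)
round 3: derive reach(i,h) via R1 from reach(i,j), edge(j,h)

reach(a,a)
reach(a,c)
reach(a,e)
reach(a,h)
reach(a,i)
reach(a,j)
reach(e,a)
reach(e,c)
reach(e,e)
reach(e,h)
reach(e,i)
reach(e,j)
reach(h,a)
reach(h,e)
reach(h,h)
reach(h,i)
reach(h,j)
reach(i,a)
reach(i,e)
reach(i,h)
reach(i,i)
reach(i,j)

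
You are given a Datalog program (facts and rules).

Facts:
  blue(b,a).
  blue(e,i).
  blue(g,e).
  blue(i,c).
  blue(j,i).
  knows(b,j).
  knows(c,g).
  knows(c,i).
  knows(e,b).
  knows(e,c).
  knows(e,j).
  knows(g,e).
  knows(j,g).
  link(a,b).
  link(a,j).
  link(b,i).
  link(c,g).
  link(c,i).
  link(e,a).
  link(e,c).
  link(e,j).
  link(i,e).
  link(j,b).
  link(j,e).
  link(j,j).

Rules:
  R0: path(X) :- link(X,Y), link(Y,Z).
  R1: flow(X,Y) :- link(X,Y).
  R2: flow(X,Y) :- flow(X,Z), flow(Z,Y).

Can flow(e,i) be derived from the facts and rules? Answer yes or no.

yes

round 1: derive flow(a,b) via R1 from link(a,b)
round 1: derive flow(a,j) via R1 from link(a,j)
round 1: derive flow(b,i) via R1 from link(b,i)
round 1: derive flow(c,g) via R1 from link(c,g)
round 1: derive flow(c,i) via R1 from link(c,i)
round 1: derive flow(e,a) via R1 from link(e,a)
round 1: derive flow(e,c) via R1 from link(e,c)
round 1: derive flow(e,j) via R1 from link(e,j)
round 1: derive flow(i,e) via R1 from link(i,e)
round 1: derive flow(j,b) via R1 from link(j,b)
round 1: derive flow(j,e) via R1 from link(j,e)
round 1: derive flow(j,j) via R1 from link(j,j)
round 2: derive flow(a,e) via R2 from flow(a,j), flow(j,e)
round 2: derive flow(a,i) via R2 from flow(a,b), flow(b,i)
round 2: derive flow(b,e) via R2 from flow(b,i), flow(i,e)
round 2: derive flow(c,e) via R2 from flow(c,i), flow(i,e)
round 2: derive flow(e,b) via R2 from flow(e,a), flow(a,b)
round 2: derive flow(e,e) via R2 from flow(e,j), flow(j,e)
round 2: derive flow(e,g) via R2 from flow(e,c), flow(c,g)
round 2: derive flow(e,i) via R2 from flow(e,c), flow(c,i)
round 2: derive flow(i,a) via R2 from flow(i,e), flow(e,a)
round 2: derive flow(i,c) via R2 from flow(i,e), flow(e,c)
round 2: derive flow(i,j) via R2 from flow(i,e), flow(e,j)
round 2: derive flow(j,a) via R2 from flow(j,e), flow(e,a)
round 2: derive flow(j,c) via R2 from flow(j,e), flow(e,c)
round 2: derive flow(j,i) via R2 from flow(j,b), flow(b,i)
round 3: derive flow(a,a) via R2 from flow(a,e), flow(e,a)
round 3: derive flow(a,c) via R2 from flow(a,e), flow(e,c)
round 3: derive flow(a,g) via R2 from flow(a,e), flow(e,g)
round 3: derive flow(b,a) via R2 from flow(b,e), flow(e,a)
round 3: derive flow(b,b) via R2 from flow(b,e), flow(e,b)
round 3: derive flow(b,c) via R2 from flow(b,e), flow(e,c)
round 3: derive flow(b,g) via R2 from flow(b,e), flow(e,g)
round 3: derive flow(b,j) via R2 from flow(b,e), flow(e,j)
round 3: derive flow(c,a) via R2 from flow(c,e), flow(e,a)
round 3: derive flow(c,b) via R2 from flow(c,e), flow(e,b)
round 3: derive flow(c,c) via R2 from flow(c,e), flow(e,c)
round 3: derive flow(c,j) via R2 from flow(c,e), flow(e,j)
round 3: derive flow(i,b) via R2 from flow(i,a), flow(a,b)
round 3: derive flow(i,g) via R2 from flow(i,c), flow(c,g)
round 3: derive flow(i,i) via R2 from flow(i,a), flow(a,i)
round 3: derive flow(j,g) via R2 from flow(j,c), flow(c,g)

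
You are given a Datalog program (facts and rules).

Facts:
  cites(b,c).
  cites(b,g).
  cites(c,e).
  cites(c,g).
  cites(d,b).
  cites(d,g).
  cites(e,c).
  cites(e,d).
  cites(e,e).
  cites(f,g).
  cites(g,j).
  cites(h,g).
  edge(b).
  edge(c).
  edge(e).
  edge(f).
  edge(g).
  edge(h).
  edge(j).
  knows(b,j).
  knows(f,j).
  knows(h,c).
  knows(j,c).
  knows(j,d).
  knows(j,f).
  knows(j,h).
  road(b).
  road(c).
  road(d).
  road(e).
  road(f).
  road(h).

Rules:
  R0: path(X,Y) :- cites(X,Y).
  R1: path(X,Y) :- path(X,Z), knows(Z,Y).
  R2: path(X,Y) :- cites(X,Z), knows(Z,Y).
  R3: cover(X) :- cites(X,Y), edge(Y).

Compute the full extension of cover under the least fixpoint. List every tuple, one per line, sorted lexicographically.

cover(b)
cover(c)
cover(d)
cover(e)
cover(f)
cover(g)
cover(h)

round 1: derive cover(b) via R3 from cites(b,c), edge(c)
round 1: derive cover(c) via R3 from cites(c,e), edge(e)
round 1: derive cover(d) via R3 from cites(d,b), edge(b)
round 1: derive cover(e) via R3 from cites(e,c), edge(c)
round 1: derive cover(f) via R3 from cites(f,g), edge(g)
round 1: derive cover(g) via R3 from cites(g,j), edge(j)
round 1: derive cover(h) via R3 from cites(h,g), edge(g)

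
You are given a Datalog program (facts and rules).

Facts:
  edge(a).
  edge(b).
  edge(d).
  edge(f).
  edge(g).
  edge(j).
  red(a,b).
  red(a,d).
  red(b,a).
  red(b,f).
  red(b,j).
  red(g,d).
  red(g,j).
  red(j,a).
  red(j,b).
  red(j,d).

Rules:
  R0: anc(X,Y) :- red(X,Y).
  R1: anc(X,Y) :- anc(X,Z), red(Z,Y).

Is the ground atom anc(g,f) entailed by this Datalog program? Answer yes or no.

yes

round 1: derive anc(a,b) via R0 from red(a,b)
round 1: derive anc(a,d) via R0 from red(a,d)
round 1: derive anc(b,a) via R0 from red(b,a)
round 1: derive anc(b,f) via R0 from red(b,f)
round 1: derive anc(b,j) via R0 from red(b,j)
round 1: derive anc(g,d) via R0 from red(g,d)
round 1: derive anc(g,j) via R0 from red(g,j)
round 1: derive anc(j,a) via R0 from red(j,a)
round 1: derive anc(j,b) via R0 from red(j,b)
round 1: derive anc(j,d) via R0 from red(j,d)
round 2: derive anc(a,a) via R1 from anc(a,b), red(b,a)
round 2: derive anc(a,f) via R1 from anc(a,b), red(b,f)
round 2: derive anc(a,j) via R1 from anc(a,b), red(b,j)
round 2: derive anc(b,b) via R1 from anc(b,a), red(a,b)
round 2: derive anc(b,d) via R1 from anc(b,a), red(a,d)
round 2: derive anc(g,a) via R1 from anc(g,j), red(j,a)
round 2: derive anc(g,b) via R1 from anc(g,j), red(j,b)
round 2: derive anc(j,f) via R1 from anc(j,b), red(b,f)
round 2: derive anc(j,j) via R1 from anc(j,b), red(b,j)
round 3: derive anc(g,f) via R1 from anc(g,b), red(b,f)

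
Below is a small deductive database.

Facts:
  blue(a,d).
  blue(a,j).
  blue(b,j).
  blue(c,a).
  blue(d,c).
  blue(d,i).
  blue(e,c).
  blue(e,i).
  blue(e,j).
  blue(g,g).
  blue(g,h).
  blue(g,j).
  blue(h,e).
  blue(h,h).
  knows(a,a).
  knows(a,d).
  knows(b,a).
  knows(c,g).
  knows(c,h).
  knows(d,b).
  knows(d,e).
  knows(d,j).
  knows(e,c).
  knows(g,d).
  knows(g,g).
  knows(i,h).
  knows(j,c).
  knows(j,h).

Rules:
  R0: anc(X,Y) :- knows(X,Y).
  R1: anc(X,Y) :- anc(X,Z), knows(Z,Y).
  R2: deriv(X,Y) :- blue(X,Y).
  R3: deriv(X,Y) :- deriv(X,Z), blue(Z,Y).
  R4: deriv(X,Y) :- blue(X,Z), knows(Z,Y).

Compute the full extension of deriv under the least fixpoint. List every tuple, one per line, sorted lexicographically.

round 1: derive deriv(a,d) via R2 from blue(a,d)
round 1: derive deriv(a,j) via R2 from blue(a,j)
round 1: derive deriv(b,j) via R2 from blue(b,j)
round 1: derive deriv(c,a) via R2 from blue(c,a)
round 1: derive deriv(d,c) via R2 from blue(d,c)
round 1: derive deriv(d,i) via R2 from blue(d,i)
round 1: derive deriv(e,c) via R2 from blue(e,c)
round 1: derive deriv(e,i) via R2 from blue(e,i)
round 1: derive deriv(e,j) via R2 from blue(e,j)
round 1: derive deriv(g,g) via R2 from blue(g,g)
round 1: derive deriv(g,h) via R2 from blue(g,h)
round 1: derive deriv(g,j) via R2 from blue(g,j)
round 1: derive deriv(h,e) via R2 from blue(h,e)
round 1: derive deriv(h,h) via R2 from blue(h,h)
round 1: derive deriv(a,b) via R4 from blue(a,d), knows(d,b)
round 1: derive deriv(a,c) via R4 from blue(a,j), knows(j,c)
round 1: derive deriv(a,e) via R4 from blue(a,d), knows(d,e)
round 1: derive deriv(a,h) via R4 from blue(a,j), knows(j,h)
round 1: derive deriv(b,c) via R4 from blue(b,j), knows(j,c)
round 1: derive deriv(b,h) via R4 from blue(b,j), knows(j,h)
round 1: derive deriv(c,d) via R4 from blue(c,a), knows(a,d)
round 1: derive deriv(d,g) via R4 from blue(d,c), knows(c,g)
round 1: derive deriv(d,h) via R4 from blue(d,c), knows(c,h)
round 1: derive deriv(e,g) via R4 from blue(e,c), knows(c,g)
round 1: derive deriv(e,h) via R4 from blue(e,c), knows(c,h)
round 1: derive deriv(g,c) via R4 from blue(g,j), knows(j,c)
round 1: derive deriv(g,d) via R4 from blue(g,g), knows(g,d)
round 1: derive deriv(h,c) via R4 from blue(h,e), knows(e,c)
round 2: derive deriv(a,a) via R3 from deriv(a,c), blue(c,a)
round 2: derive deriv(a,i) via R3 from deriv(a,d), blue(d,i)
round 2: derive deriv(b,a) via R3 from deriv(b,c), blue(c,a)
round 2: derive deriv(b,e) via R3 from deriv(b,h), blue(h,e)
round 2: derive deriv(c,c) via R3 from deriv(c,d), blue(d,c)
round 2: derive deriv(c,i) via R3 from deriv(c,d), blue(d,i)
round 2: derive deriv(c,j) via R3 from deriv(c,a), blue(a,j)
round 2: derive deriv(d,a) via R3 from deriv(d,c), blue(c,a)
round 2: derive deriv(d,e) via R3 from deriv(d,h), blue(h,e)
round 2: derive deriv(d,j) via R3 from deriv(d,g), blue(g,j)
round 2: derive deriv(e,a) via R3 from deriv(e,c), blue(c,a)
round 2: derive deriv(e,e) via R3 from deriv(e,h), blue(h,e)
round 2: derive deriv(g,a) via R3 from deriv(g,c), blue(c,a)
round 2: derive deriv(g,e) via R3 from deriv(g,h), blue(h,e)
round 2: derive deriv(g,i) via R3 from deriv(g,d), blue(d,i)
round 2: derive deriv(h,a) via R3 from deriv(h,c), blue(c,a)
round 2: derive deriv(h,i) via R3 from deriv(h,e), blue(e,i)
round 2: derive deriv(h,j) via R3 from deriv(h,e), blue(e,j)
round 3: derive deriv(b,d) via R3 from deriv(b,a), blue(a,d)
round 3: derive deriv(b,i) via R3 from deriv(b,e), blue(e,i)
round 3: derive deriv(d,d) via R3 from deriv(d,a), blue(a,d)
round 3: derive deriv(e,d) via R3 from deriv(e,a), blue(a,d)
round 3: derive deriv(h,d) via R3 from deriv(h,a), blue(a,d)

deriv(a,a)
deriv(a,b)
deriv(a,c)
deriv(a,d)
deriv(a,e)
deriv(a,h)
deriv(a,i)
deriv(a,j)
deriv(b,a)
deriv(b,c)
deriv(b,d)
deriv(b,e)
deriv(b,h)
deriv(b,i)
deriv(b,j)
deriv(c,a)
deriv(c,c)
deriv(c,d)
deriv(c,i)
deriv(c,j)
deriv(d,a)
deriv(d,c)
deriv(d,d)
deriv(d,e)
deriv(d,g)
deriv(d,h)
deriv(d,i)
deriv(d,j)
deriv(e,a)
deriv(e,c)
deriv(e,d)
deriv(e,e)
deriv(e,g)
deriv(e,h)
deriv(e,i)
deriv(e,j)
deriv(g,a)
deriv(g,c)
deriv(g,d)
deriv(g,e)
deriv(g,g)
deriv(g,h)
deriv(g,i)
deriv(g,j)
deriv(h,a)
deriv(h,c)
deriv(h,d)
deriv(h,e)
deriv(h,h)
deriv(h,i)
deriv(h,j)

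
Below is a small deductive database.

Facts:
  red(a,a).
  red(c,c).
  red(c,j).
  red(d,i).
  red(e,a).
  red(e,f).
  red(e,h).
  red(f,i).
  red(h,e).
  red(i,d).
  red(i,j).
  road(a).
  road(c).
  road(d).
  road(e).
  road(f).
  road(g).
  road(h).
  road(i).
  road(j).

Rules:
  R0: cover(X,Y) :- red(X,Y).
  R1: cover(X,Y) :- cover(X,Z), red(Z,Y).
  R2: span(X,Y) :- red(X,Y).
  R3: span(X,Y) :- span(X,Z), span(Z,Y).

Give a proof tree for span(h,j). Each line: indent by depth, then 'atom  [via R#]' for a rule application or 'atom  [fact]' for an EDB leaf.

round 1: derive span(a,a) via R2 from red(a,a)
round 1: derive span(c,c) via R2 from red(c,c)
round 1: derive span(c,j) via R2 from red(c,j)
round 1: derive span(d,i) via R2 from red(d,i)
round 1: derive span(e,a) via R2 from red(e,a)
round 1: derive span(e,f) via R2 from red(e,f)
round 1: derive span(e,h) via R2 from red(e,h)
round 1: derive span(f,i) via R2 from red(f,i)
round 1: derive span(h,e) via R2 from red(h,e)
round 1: derive span(i,d) via R2 from red(i,d)
round 1: derive span(i,j) via R2 from red(i,j)
round 2: derive span(d,d) via R3 from span(d,i), span(i,d)
round 2: derive span(d,j) via R3 from span(d,i), span(i,j)
round 2: derive span(e,e) via R3 from span(e,h), span(h,e)
round 2: derive span(e,i) via R3 from span(e,f), span(f,i)
round 2: derive span(f,d) via R3 from span(f,i), span(i,d)
round 2: derive span(f,j) via R3 from span(f,i), span(i,j)
round 2: derive span(h,a) via R3 from span(h,e), span(e,a)
round 2: derive span(h,f) via R3 from span(h,e), span(e,f)
round 2: derive span(h,h) via R3 from span(h,e), span(e,h)
round 2: derive span(i,i) via R3 from span(i,d), span(d,i)
round 3: derive span(e,d) via R3 from span(e,f), span(f,d)
round 3: derive span(e,j) via R3 from span(e,f), span(f,j)
round 3: derive span(h,d) via R3 from span(h,f), span(f,d)
round 3: derive span(h,i) via R3 from span(h,e), span(e,i)
round 3: derive span(h,j) via R3 from span(h,f), span(f,j)

span(h,j)  [via R3]
  span(h,f)  [via R3]
    span(h,e)  [via R2]
      red(h,e)  [fact]
    span(e,f)  [via R2]
      red(e,f)  [fact]
  span(f,j)  [via R3]
    span(f,i)  [via R2]
      red(f,i)  [fact]
    span(i,j)  [via R2]
      red(i,j)  [fact]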